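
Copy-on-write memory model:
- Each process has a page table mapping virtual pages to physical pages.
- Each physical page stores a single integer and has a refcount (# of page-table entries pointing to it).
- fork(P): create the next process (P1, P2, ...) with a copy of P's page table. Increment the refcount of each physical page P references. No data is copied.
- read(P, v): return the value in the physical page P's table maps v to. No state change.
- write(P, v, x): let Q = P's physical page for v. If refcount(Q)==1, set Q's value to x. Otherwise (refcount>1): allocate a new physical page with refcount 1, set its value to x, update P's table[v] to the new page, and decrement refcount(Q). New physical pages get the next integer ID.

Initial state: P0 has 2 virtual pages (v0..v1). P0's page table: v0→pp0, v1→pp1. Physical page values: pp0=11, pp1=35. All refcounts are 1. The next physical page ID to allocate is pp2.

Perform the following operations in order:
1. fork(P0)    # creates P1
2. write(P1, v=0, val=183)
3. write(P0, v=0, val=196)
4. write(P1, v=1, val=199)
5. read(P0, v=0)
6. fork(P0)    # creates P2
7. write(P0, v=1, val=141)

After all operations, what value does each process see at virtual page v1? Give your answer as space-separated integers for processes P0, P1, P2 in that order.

Answer: 141 199 35

Derivation:
Op 1: fork(P0) -> P1. 2 ppages; refcounts: pp0:2 pp1:2
Op 2: write(P1, v0, 183). refcount(pp0)=2>1 -> COPY to pp2. 3 ppages; refcounts: pp0:1 pp1:2 pp2:1
Op 3: write(P0, v0, 196). refcount(pp0)=1 -> write in place. 3 ppages; refcounts: pp0:1 pp1:2 pp2:1
Op 4: write(P1, v1, 199). refcount(pp1)=2>1 -> COPY to pp3. 4 ppages; refcounts: pp0:1 pp1:1 pp2:1 pp3:1
Op 5: read(P0, v0) -> 196. No state change.
Op 6: fork(P0) -> P2. 4 ppages; refcounts: pp0:2 pp1:2 pp2:1 pp3:1
Op 7: write(P0, v1, 141). refcount(pp1)=2>1 -> COPY to pp4. 5 ppages; refcounts: pp0:2 pp1:1 pp2:1 pp3:1 pp4:1
P0: v1 -> pp4 = 141
P1: v1 -> pp3 = 199
P2: v1 -> pp1 = 35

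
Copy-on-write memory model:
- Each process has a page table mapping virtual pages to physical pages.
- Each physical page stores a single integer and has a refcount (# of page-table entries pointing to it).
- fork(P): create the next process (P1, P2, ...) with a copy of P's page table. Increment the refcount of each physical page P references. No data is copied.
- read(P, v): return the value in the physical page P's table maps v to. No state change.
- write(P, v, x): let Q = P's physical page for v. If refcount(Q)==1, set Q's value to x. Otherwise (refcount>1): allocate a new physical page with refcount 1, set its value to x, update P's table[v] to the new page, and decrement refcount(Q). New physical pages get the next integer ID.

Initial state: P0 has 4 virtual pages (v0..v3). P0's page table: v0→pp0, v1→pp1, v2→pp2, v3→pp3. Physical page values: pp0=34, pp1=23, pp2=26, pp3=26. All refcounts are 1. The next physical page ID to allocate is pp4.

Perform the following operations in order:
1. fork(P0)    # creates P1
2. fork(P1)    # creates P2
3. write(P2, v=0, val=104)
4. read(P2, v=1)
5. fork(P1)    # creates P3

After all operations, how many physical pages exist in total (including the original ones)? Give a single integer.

Op 1: fork(P0) -> P1. 4 ppages; refcounts: pp0:2 pp1:2 pp2:2 pp3:2
Op 2: fork(P1) -> P2. 4 ppages; refcounts: pp0:3 pp1:3 pp2:3 pp3:3
Op 3: write(P2, v0, 104). refcount(pp0)=3>1 -> COPY to pp4. 5 ppages; refcounts: pp0:2 pp1:3 pp2:3 pp3:3 pp4:1
Op 4: read(P2, v1) -> 23. No state change.
Op 5: fork(P1) -> P3. 5 ppages; refcounts: pp0:3 pp1:4 pp2:4 pp3:4 pp4:1

Answer: 5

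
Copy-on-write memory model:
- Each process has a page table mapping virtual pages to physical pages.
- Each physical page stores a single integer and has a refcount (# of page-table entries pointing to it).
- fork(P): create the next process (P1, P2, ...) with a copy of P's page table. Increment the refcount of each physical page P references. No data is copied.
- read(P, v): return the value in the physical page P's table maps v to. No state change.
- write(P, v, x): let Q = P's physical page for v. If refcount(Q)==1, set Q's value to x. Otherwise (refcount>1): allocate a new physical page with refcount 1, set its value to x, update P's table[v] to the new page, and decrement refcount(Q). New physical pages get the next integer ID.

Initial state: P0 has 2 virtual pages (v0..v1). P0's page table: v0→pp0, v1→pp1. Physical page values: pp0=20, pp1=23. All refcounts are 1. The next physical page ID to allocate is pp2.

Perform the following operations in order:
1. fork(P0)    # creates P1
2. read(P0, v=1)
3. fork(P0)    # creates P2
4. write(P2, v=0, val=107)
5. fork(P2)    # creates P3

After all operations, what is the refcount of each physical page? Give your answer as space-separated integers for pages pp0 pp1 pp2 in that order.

Answer: 2 4 2

Derivation:
Op 1: fork(P0) -> P1. 2 ppages; refcounts: pp0:2 pp1:2
Op 2: read(P0, v1) -> 23. No state change.
Op 3: fork(P0) -> P2. 2 ppages; refcounts: pp0:3 pp1:3
Op 4: write(P2, v0, 107). refcount(pp0)=3>1 -> COPY to pp2. 3 ppages; refcounts: pp0:2 pp1:3 pp2:1
Op 5: fork(P2) -> P3. 3 ppages; refcounts: pp0:2 pp1:4 pp2:2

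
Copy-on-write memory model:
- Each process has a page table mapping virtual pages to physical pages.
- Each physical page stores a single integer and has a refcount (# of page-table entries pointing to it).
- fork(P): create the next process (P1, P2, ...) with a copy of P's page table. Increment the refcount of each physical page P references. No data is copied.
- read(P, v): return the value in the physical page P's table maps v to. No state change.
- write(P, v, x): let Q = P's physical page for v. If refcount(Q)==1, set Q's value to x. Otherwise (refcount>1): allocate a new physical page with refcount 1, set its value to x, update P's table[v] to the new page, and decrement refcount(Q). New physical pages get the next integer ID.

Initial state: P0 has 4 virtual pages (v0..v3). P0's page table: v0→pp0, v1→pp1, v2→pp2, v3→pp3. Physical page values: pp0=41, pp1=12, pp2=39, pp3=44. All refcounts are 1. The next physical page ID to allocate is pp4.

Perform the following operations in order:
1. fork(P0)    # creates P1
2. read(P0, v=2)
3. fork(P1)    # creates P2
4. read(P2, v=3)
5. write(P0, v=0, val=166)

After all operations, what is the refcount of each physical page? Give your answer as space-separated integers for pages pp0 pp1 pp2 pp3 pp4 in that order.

Answer: 2 3 3 3 1

Derivation:
Op 1: fork(P0) -> P1. 4 ppages; refcounts: pp0:2 pp1:2 pp2:2 pp3:2
Op 2: read(P0, v2) -> 39. No state change.
Op 3: fork(P1) -> P2. 4 ppages; refcounts: pp0:3 pp1:3 pp2:3 pp3:3
Op 4: read(P2, v3) -> 44. No state change.
Op 5: write(P0, v0, 166). refcount(pp0)=3>1 -> COPY to pp4. 5 ppages; refcounts: pp0:2 pp1:3 pp2:3 pp3:3 pp4:1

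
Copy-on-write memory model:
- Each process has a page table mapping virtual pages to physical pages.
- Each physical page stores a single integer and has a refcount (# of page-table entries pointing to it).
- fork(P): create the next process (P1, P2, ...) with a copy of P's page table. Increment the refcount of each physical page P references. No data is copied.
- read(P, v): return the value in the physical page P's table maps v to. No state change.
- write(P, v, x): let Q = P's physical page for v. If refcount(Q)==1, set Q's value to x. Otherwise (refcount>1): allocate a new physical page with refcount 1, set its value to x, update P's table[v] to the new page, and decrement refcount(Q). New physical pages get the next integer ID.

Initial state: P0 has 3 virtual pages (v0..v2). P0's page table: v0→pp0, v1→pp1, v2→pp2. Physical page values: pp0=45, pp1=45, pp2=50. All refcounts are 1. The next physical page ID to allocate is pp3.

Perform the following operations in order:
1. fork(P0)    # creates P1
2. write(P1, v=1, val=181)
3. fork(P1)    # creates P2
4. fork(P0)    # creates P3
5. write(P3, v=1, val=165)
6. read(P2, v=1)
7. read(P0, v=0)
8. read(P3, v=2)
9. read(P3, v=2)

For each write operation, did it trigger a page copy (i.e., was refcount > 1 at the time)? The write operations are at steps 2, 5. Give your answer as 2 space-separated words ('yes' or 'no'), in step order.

Op 1: fork(P0) -> P1. 3 ppages; refcounts: pp0:2 pp1:2 pp2:2
Op 2: write(P1, v1, 181). refcount(pp1)=2>1 -> COPY to pp3. 4 ppages; refcounts: pp0:2 pp1:1 pp2:2 pp3:1
Op 3: fork(P1) -> P2. 4 ppages; refcounts: pp0:3 pp1:1 pp2:3 pp3:2
Op 4: fork(P0) -> P3. 4 ppages; refcounts: pp0:4 pp1:2 pp2:4 pp3:2
Op 5: write(P3, v1, 165). refcount(pp1)=2>1 -> COPY to pp4. 5 ppages; refcounts: pp0:4 pp1:1 pp2:4 pp3:2 pp4:1
Op 6: read(P2, v1) -> 181. No state change.
Op 7: read(P0, v0) -> 45. No state change.
Op 8: read(P3, v2) -> 50. No state change.
Op 9: read(P3, v2) -> 50. No state change.

yes yes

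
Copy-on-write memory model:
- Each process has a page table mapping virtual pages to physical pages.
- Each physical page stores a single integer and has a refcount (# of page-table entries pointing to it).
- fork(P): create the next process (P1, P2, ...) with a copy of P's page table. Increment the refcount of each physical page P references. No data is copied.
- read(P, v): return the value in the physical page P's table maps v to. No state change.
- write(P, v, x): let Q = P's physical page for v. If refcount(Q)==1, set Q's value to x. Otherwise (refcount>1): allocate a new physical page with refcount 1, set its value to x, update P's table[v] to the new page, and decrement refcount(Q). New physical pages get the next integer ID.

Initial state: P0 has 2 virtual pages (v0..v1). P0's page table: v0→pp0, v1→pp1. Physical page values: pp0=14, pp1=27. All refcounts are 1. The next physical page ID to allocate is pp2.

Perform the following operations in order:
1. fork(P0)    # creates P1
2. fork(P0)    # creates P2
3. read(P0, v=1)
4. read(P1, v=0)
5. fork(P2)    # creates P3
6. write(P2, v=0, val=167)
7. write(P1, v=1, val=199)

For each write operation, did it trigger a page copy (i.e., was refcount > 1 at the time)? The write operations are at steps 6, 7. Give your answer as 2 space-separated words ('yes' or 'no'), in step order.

Op 1: fork(P0) -> P1. 2 ppages; refcounts: pp0:2 pp1:2
Op 2: fork(P0) -> P2. 2 ppages; refcounts: pp0:3 pp1:3
Op 3: read(P0, v1) -> 27. No state change.
Op 4: read(P1, v0) -> 14. No state change.
Op 5: fork(P2) -> P3. 2 ppages; refcounts: pp0:4 pp1:4
Op 6: write(P2, v0, 167). refcount(pp0)=4>1 -> COPY to pp2. 3 ppages; refcounts: pp0:3 pp1:4 pp2:1
Op 7: write(P1, v1, 199). refcount(pp1)=4>1 -> COPY to pp3. 4 ppages; refcounts: pp0:3 pp1:3 pp2:1 pp3:1

yes yes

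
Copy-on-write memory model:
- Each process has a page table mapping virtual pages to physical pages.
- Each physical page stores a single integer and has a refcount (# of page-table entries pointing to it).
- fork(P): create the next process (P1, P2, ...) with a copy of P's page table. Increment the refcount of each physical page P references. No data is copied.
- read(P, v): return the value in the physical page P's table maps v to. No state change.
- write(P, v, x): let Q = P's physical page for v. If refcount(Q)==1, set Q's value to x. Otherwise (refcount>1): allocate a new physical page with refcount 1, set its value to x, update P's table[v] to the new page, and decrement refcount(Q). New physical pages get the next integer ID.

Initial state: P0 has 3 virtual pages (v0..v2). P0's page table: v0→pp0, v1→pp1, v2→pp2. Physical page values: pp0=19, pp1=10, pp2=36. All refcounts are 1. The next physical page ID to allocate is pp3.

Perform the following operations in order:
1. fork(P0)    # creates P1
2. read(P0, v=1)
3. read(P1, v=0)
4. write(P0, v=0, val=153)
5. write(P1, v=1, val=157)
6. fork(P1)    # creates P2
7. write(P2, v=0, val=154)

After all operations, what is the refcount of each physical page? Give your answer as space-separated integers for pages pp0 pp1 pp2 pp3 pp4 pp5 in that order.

Op 1: fork(P0) -> P1. 3 ppages; refcounts: pp0:2 pp1:2 pp2:2
Op 2: read(P0, v1) -> 10. No state change.
Op 3: read(P1, v0) -> 19. No state change.
Op 4: write(P0, v0, 153). refcount(pp0)=2>1 -> COPY to pp3. 4 ppages; refcounts: pp0:1 pp1:2 pp2:2 pp3:1
Op 5: write(P1, v1, 157). refcount(pp1)=2>1 -> COPY to pp4. 5 ppages; refcounts: pp0:1 pp1:1 pp2:2 pp3:1 pp4:1
Op 6: fork(P1) -> P2. 5 ppages; refcounts: pp0:2 pp1:1 pp2:3 pp3:1 pp4:2
Op 7: write(P2, v0, 154). refcount(pp0)=2>1 -> COPY to pp5. 6 ppages; refcounts: pp0:1 pp1:1 pp2:3 pp3:1 pp4:2 pp5:1

Answer: 1 1 3 1 2 1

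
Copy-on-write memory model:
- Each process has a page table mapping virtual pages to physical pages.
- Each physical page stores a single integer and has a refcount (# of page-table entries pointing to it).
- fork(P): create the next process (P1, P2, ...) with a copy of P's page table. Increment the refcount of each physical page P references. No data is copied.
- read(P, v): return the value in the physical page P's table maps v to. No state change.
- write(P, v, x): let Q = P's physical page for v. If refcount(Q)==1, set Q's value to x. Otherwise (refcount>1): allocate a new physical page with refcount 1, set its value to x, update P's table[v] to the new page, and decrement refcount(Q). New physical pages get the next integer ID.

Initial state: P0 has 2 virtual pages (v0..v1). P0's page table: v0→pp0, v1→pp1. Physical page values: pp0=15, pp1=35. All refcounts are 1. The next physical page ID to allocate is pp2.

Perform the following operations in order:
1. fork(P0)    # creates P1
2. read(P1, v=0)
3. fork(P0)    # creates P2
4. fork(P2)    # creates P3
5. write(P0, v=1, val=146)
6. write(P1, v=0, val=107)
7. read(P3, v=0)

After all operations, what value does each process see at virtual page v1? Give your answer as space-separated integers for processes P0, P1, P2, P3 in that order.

Answer: 146 35 35 35

Derivation:
Op 1: fork(P0) -> P1. 2 ppages; refcounts: pp0:2 pp1:2
Op 2: read(P1, v0) -> 15. No state change.
Op 3: fork(P0) -> P2. 2 ppages; refcounts: pp0:3 pp1:3
Op 4: fork(P2) -> P3. 2 ppages; refcounts: pp0:4 pp1:4
Op 5: write(P0, v1, 146). refcount(pp1)=4>1 -> COPY to pp2. 3 ppages; refcounts: pp0:4 pp1:3 pp2:1
Op 6: write(P1, v0, 107). refcount(pp0)=4>1 -> COPY to pp3. 4 ppages; refcounts: pp0:3 pp1:3 pp2:1 pp3:1
Op 7: read(P3, v0) -> 15. No state change.
P0: v1 -> pp2 = 146
P1: v1 -> pp1 = 35
P2: v1 -> pp1 = 35
P3: v1 -> pp1 = 35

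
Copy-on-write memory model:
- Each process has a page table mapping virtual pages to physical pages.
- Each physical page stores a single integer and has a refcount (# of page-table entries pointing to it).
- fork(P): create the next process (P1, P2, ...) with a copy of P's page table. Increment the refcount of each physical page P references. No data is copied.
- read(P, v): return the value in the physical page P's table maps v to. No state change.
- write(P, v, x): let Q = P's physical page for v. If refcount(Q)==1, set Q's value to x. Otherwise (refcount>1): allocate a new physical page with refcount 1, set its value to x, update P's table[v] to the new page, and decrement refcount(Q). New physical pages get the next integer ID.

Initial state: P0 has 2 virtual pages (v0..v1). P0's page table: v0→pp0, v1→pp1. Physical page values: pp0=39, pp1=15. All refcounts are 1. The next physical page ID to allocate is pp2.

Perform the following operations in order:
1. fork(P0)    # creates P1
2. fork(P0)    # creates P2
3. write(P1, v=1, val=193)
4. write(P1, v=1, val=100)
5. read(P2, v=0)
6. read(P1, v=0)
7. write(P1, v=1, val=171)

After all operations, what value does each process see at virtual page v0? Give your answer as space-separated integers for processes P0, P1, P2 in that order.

Answer: 39 39 39

Derivation:
Op 1: fork(P0) -> P1. 2 ppages; refcounts: pp0:2 pp1:2
Op 2: fork(P0) -> P2. 2 ppages; refcounts: pp0:3 pp1:3
Op 3: write(P1, v1, 193). refcount(pp1)=3>1 -> COPY to pp2. 3 ppages; refcounts: pp0:3 pp1:2 pp2:1
Op 4: write(P1, v1, 100). refcount(pp2)=1 -> write in place. 3 ppages; refcounts: pp0:3 pp1:2 pp2:1
Op 5: read(P2, v0) -> 39. No state change.
Op 6: read(P1, v0) -> 39. No state change.
Op 7: write(P1, v1, 171). refcount(pp2)=1 -> write in place. 3 ppages; refcounts: pp0:3 pp1:2 pp2:1
P0: v0 -> pp0 = 39
P1: v0 -> pp0 = 39
P2: v0 -> pp0 = 39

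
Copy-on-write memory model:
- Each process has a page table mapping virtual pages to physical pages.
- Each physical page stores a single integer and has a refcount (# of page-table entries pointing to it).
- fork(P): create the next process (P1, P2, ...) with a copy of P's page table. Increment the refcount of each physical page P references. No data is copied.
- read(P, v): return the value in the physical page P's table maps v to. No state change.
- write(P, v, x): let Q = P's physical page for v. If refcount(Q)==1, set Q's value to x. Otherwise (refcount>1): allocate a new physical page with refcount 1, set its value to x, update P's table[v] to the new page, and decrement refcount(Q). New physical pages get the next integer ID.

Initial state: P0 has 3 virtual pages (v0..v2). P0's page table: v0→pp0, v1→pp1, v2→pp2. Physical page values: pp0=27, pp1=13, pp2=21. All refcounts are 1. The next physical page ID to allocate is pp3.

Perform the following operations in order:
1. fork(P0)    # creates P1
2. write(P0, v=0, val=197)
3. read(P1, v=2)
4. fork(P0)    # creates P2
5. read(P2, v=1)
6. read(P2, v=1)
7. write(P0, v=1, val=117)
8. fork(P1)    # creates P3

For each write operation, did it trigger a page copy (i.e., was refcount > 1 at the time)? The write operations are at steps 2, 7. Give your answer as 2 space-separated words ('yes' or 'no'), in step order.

Op 1: fork(P0) -> P1. 3 ppages; refcounts: pp0:2 pp1:2 pp2:2
Op 2: write(P0, v0, 197). refcount(pp0)=2>1 -> COPY to pp3. 4 ppages; refcounts: pp0:1 pp1:2 pp2:2 pp3:1
Op 3: read(P1, v2) -> 21. No state change.
Op 4: fork(P0) -> P2. 4 ppages; refcounts: pp0:1 pp1:3 pp2:3 pp3:2
Op 5: read(P2, v1) -> 13. No state change.
Op 6: read(P2, v1) -> 13. No state change.
Op 7: write(P0, v1, 117). refcount(pp1)=3>1 -> COPY to pp4. 5 ppages; refcounts: pp0:1 pp1:2 pp2:3 pp3:2 pp4:1
Op 8: fork(P1) -> P3. 5 ppages; refcounts: pp0:2 pp1:3 pp2:4 pp3:2 pp4:1

yes yes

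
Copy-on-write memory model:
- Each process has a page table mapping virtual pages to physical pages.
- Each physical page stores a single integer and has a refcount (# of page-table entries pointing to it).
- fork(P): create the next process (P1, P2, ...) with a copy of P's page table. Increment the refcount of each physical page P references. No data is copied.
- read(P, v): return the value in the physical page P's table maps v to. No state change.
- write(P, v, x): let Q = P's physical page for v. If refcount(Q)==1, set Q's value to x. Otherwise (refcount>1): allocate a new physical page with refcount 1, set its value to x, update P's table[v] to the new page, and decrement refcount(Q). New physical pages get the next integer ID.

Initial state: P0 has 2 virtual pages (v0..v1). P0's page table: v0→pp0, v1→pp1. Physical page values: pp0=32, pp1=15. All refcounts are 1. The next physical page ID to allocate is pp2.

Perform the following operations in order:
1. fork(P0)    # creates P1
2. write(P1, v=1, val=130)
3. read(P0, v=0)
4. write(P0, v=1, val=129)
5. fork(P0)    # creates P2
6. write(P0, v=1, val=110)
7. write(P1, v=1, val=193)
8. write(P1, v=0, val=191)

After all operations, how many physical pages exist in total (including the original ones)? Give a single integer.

Answer: 5

Derivation:
Op 1: fork(P0) -> P1. 2 ppages; refcounts: pp0:2 pp1:2
Op 2: write(P1, v1, 130). refcount(pp1)=2>1 -> COPY to pp2. 3 ppages; refcounts: pp0:2 pp1:1 pp2:1
Op 3: read(P0, v0) -> 32. No state change.
Op 4: write(P0, v1, 129). refcount(pp1)=1 -> write in place. 3 ppages; refcounts: pp0:2 pp1:1 pp2:1
Op 5: fork(P0) -> P2. 3 ppages; refcounts: pp0:3 pp1:2 pp2:1
Op 6: write(P0, v1, 110). refcount(pp1)=2>1 -> COPY to pp3. 4 ppages; refcounts: pp0:3 pp1:1 pp2:1 pp3:1
Op 7: write(P1, v1, 193). refcount(pp2)=1 -> write in place. 4 ppages; refcounts: pp0:3 pp1:1 pp2:1 pp3:1
Op 8: write(P1, v0, 191). refcount(pp0)=3>1 -> COPY to pp4. 5 ppages; refcounts: pp0:2 pp1:1 pp2:1 pp3:1 pp4:1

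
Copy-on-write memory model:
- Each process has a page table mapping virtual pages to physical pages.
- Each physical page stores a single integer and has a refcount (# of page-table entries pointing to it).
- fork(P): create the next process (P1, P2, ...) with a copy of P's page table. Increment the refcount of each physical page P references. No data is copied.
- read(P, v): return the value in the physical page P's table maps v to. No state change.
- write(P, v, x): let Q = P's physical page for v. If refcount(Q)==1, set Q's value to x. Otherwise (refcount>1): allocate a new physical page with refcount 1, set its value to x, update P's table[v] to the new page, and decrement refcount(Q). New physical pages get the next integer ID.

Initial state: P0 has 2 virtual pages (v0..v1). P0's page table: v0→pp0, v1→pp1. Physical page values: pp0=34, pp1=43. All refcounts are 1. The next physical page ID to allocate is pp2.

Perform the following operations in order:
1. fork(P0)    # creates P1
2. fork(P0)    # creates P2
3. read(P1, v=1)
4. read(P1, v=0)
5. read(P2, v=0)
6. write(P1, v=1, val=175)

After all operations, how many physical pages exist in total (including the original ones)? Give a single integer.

Answer: 3

Derivation:
Op 1: fork(P0) -> P1. 2 ppages; refcounts: pp0:2 pp1:2
Op 2: fork(P0) -> P2. 2 ppages; refcounts: pp0:3 pp1:3
Op 3: read(P1, v1) -> 43. No state change.
Op 4: read(P1, v0) -> 34. No state change.
Op 5: read(P2, v0) -> 34. No state change.
Op 6: write(P1, v1, 175). refcount(pp1)=3>1 -> COPY to pp2. 3 ppages; refcounts: pp0:3 pp1:2 pp2:1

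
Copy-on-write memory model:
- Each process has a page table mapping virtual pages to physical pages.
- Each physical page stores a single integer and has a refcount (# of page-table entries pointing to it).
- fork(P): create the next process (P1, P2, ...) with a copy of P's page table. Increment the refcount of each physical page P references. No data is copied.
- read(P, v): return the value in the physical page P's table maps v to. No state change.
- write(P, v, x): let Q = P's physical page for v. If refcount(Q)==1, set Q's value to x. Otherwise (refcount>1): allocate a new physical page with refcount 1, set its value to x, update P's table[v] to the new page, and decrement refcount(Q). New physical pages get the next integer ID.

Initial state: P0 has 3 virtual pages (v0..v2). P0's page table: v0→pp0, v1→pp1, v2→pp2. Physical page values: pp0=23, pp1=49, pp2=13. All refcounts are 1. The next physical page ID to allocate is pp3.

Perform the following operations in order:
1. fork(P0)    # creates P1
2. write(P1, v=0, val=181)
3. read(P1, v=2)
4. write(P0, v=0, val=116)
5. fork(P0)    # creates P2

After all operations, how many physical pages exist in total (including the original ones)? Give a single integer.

Op 1: fork(P0) -> P1. 3 ppages; refcounts: pp0:2 pp1:2 pp2:2
Op 2: write(P1, v0, 181). refcount(pp0)=2>1 -> COPY to pp3. 4 ppages; refcounts: pp0:1 pp1:2 pp2:2 pp3:1
Op 3: read(P1, v2) -> 13. No state change.
Op 4: write(P0, v0, 116). refcount(pp0)=1 -> write in place. 4 ppages; refcounts: pp0:1 pp1:2 pp2:2 pp3:1
Op 5: fork(P0) -> P2. 4 ppages; refcounts: pp0:2 pp1:3 pp2:3 pp3:1

Answer: 4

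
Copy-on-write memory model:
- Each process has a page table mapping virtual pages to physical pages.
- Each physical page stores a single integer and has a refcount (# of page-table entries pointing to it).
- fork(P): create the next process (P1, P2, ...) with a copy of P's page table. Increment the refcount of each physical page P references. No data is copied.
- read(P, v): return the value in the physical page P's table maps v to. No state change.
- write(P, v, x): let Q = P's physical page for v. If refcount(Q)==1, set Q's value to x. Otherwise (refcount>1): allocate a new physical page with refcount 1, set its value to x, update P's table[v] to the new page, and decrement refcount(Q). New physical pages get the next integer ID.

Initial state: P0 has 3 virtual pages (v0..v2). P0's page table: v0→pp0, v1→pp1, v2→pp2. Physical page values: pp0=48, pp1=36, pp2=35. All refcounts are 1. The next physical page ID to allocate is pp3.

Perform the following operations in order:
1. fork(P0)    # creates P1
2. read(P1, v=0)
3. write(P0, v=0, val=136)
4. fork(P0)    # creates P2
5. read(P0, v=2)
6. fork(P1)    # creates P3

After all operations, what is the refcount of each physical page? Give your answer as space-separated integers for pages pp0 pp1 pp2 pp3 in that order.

Op 1: fork(P0) -> P1. 3 ppages; refcounts: pp0:2 pp1:2 pp2:2
Op 2: read(P1, v0) -> 48. No state change.
Op 3: write(P0, v0, 136). refcount(pp0)=2>1 -> COPY to pp3. 4 ppages; refcounts: pp0:1 pp1:2 pp2:2 pp3:1
Op 4: fork(P0) -> P2. 4 ppages; refcounts: pp0:1 pp1:3 pp2:3 pp3:2
Op 5: read(P0, v2) -> 35. No state change.
Op 6: fork(P1) -> P3. 4 ppages; refcounts: pp0:2 pp1:4 pp2:4 pp3:2

Answer: 2 4 4 2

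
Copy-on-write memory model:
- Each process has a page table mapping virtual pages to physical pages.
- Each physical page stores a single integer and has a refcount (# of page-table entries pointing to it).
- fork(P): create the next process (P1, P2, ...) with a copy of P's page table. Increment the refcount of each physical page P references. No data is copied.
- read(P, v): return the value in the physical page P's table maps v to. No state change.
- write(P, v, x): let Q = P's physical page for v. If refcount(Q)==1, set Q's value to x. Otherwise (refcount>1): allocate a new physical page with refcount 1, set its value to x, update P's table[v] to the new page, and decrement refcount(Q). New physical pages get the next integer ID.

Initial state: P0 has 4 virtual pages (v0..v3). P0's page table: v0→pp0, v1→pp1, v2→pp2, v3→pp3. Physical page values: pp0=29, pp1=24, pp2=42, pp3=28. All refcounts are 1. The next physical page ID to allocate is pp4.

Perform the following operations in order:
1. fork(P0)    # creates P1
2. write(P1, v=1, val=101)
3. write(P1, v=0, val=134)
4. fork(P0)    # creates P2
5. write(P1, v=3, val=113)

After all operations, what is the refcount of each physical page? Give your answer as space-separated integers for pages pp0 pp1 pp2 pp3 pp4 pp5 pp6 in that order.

Answer: 2 2 3 2 1 1 1

Derivation:
Op 1: fork(P0) -> P1. 4 ppages; refcounts: pp0:2 pp1:2 pp2:2 pp3:2
Op 2: write(P1, v1, 101). refcount(pp1)=2>1 -> COPY to pp4. 5 ppages; refcounts: pp0:2 pp1:1 pp2:2 pp3:2 pp4:1
Op 3: write(P1, v0, 134). refcount(pp0)=2>1 -> COPY to pp5. 6 ppages; refcounts: pp0:1 pp1:1 pp2:2 pp3:2 pp4:1 pp5:1
Op 4: fork(P0) -> P2. 6 ppages; refcounts: pp0:2 pp1:2 pp2:3 pp3:3 pp4:1 pp5:1
Op 5: write(P1, v3, 113). refcount(pp3)=3>1 -> COPY to pp6. 7 ppages; refcounts: pp0:2 pp1:2 pp2:3 pp3:2 pp4:1 pp5:1 pp6:1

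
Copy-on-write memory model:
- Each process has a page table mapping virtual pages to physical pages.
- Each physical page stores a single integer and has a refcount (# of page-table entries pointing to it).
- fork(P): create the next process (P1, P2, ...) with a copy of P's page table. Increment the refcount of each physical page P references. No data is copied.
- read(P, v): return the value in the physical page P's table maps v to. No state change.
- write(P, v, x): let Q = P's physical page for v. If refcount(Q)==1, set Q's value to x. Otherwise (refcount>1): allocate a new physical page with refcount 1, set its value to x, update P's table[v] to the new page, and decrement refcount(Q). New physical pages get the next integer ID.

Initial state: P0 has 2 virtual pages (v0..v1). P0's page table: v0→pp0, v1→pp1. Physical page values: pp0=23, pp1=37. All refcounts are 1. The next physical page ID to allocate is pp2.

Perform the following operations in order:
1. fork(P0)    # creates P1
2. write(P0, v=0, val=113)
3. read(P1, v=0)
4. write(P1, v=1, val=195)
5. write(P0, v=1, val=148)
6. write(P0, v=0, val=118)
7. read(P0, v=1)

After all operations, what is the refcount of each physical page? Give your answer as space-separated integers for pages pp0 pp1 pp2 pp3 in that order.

Answer: 1 1 1 1

Derivation:
Op 1: fork(P0) -> P1. 2 ppages; refcounts: pp0:2 pp1:2
Op 2: write(P0, v0, 113). refcount(pp0)=2>1 -> COPY to pp2. 3 ppages; refcounts: pp0:1 pp1:2 pp2:1
Op 3: read(P1, v0) -> 23. No state change.
Op 4: write(P1, v1, 195). refcount(pp1)=2>1 -> COPY to pp3. 4 ppages; refcounts: pp0:1 pp1:1 pp2:1 pp3:1
Op 5: write(P0, v1, 148). refcount(pp1)=1 -> write in place. 4 ppages; refcounts: pp0:1 pp1:1 pp2:1 pp3:1
Op 6: write(P0, v0, 118). refcount(pp2)=1 -> write in place. 4 ppages; refcounts: pp0:1 pp1:1 pp2:1 pp3:1
Op 7: read(P0, v1) -> 148. No state change.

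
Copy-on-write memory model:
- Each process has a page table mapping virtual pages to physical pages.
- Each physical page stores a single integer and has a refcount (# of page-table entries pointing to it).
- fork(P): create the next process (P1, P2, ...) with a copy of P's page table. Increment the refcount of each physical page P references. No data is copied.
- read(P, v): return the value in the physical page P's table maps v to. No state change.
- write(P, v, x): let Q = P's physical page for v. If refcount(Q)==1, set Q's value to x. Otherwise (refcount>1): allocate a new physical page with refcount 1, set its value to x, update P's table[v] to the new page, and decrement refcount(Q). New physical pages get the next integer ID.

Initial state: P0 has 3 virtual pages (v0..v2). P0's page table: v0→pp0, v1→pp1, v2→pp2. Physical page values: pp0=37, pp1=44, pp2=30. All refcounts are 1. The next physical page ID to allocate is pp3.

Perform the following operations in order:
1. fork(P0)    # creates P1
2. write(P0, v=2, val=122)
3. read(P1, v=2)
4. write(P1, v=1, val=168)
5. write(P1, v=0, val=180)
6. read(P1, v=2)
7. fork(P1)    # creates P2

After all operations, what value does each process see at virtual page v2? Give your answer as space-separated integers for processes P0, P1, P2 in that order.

Answer: 122 30 30

Derivation:
Op 1: fork(P0) -> P1. 3 ppages; refcounts: pp0:2 pp1:2 pp2:2
Op 2: write(P0, v2, 122). refcount(pp2)=2>1 -> COPY to pp3. 4 ppages; refcounts: pp0:2 pp1:2 pp2:1 pp3:1
Op 3: read(P1, v2) -> 30. No state change.
Op 4: write(P1, v1, 168). refcount(pp1)=2>1 -> COPY to pp4. 5 ppages; refcounts: pp0:2 pp1:1 pp2:1 pp3:1 pp4:1
Op 5: write(P1, v0, 180). refcount(pp0)=2>1 -> COPY to pp5. 6 ppages; refcounts: pp0:1 pp1:1 pp2:1 pp3:1 pp4:1 pp5:1
Op 6: read(P1, v2) -> 30. No state change.
Op 7: fork(P1) -> P2. 6 ppages; refcounts: pp0:1 pp1:1 pp2:2 pp3:1 pp4:2 pp5:2
P0: v2 -> pp3 = 122
P1: v2 -> pp2 = 30
P2: v2 -> pp2 = 30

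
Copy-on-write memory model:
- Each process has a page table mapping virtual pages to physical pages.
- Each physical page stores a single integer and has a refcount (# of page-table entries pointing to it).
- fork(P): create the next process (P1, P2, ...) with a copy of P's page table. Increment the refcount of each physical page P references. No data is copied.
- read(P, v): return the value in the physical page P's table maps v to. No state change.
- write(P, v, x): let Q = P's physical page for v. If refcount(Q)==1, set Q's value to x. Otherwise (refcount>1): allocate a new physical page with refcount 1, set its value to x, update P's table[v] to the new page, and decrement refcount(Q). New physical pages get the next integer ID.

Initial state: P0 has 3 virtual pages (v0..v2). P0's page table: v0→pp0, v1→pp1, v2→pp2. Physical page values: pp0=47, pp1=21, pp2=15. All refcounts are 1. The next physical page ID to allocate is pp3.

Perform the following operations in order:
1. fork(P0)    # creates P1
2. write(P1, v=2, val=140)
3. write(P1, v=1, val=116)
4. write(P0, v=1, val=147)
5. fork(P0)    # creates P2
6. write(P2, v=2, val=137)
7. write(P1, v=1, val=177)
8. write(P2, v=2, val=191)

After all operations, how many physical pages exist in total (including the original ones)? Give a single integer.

Answer: 6

Derivation:
Op 1: fork(P0) -> P1. 3 ppages; refcounts: pp0:2 pp1:2 pp2:2
Op 2: write(P1, v2, 140). refcount(pp2)=2>1 -> COPY to pp3. 4 ppages; refcounts: pp0:2 pp1:2 pp2:1 pp3:1
Op 3: write(P1, v1, 116). refcount(pp1)=2>1 -> COPY to pp4. 5 ppages; refcounts: pp0:2 pp1:1 pp2:1 pp3:1 pp4:1
Op 4: write(P0, v1, 147). refcount(pp1)=1 -> write in place. 5 ppages; refcounts: pp0:2 pp1:1 pp2:1 pp3:1 pp4:1
Op 5: fork(P0) -> P2. 5 ppages; refcounts: pp0:3 pp1:2 pp2:2 pp3:1 pp4:1
Op 6: write(P2, v2, 137). refcount(pp2)=2>1 -> COPY to pp5. 6 ppages; refcounts: pp0:3 pp1:2 pp2:1 pp3:1 pp4:1 pp5:1
Op 7: write(P1, v1, 177). refcount(pp4)=1 -> write in place. 6 ppages; refcounts: pp0:3 pp1:2 pp2:1 pp3:1 pp4:1 pp5:1
Op 8: write(P2, v2, 191). refcount(pp5)=1 -> write in place. 6 ppages; refcounts: pp0:3 pp1:2 pp2:1 pp3:1 pp4:1 pp5:1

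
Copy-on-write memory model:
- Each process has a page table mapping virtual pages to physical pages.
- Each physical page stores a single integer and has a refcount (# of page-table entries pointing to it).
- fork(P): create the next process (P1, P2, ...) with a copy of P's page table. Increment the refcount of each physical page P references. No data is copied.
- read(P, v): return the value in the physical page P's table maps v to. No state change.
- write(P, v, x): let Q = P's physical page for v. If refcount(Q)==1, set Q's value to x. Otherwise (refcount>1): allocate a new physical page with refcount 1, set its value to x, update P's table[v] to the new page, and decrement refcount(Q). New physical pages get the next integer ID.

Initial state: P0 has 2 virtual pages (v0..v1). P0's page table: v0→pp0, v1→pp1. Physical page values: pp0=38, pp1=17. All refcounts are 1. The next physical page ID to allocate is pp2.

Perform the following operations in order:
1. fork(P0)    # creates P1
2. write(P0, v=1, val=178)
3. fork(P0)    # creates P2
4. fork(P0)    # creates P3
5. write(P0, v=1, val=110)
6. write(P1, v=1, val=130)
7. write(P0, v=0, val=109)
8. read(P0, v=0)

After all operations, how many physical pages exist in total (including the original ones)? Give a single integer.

Answer: 5

Derivation:
Op 1: fork(P0) -> P1. 2 ppages; refcounts: pp0:2 pp1:2
Op 2: write(P0, v1, 178). refcount(pp1)=2>1 -> COPY to pp2. 3 ppages; refcounts: pp0:2 pp1:1 pp2:1
Op 3: fork(P0) -> P2. 3 ppages; refcounts: pp0:3 pp1:1 pp2:2
Op 4: fork(P0) -> P3. 3 ppages; refcounts: pp0:4 pp1:1 pp2:3
Op 5: write(P0, v1, 110). refcount(pp2)=3>1 -> COPY to pp3. 4 ppages; refcounts: pp0:4 pp1:1 pp2:2 pp3:1
Op 6: write(P1, v1, 130). refcount(pp1)=1 -> write in place. 4 ppages; refcounts: pp0:4 pp1:1 pp2:2 pp3:1
Op 7: write(P0, v0, 109). refcount(pp0)=4>1 -> COPY to pp4. 5 ppages; refcounts: pp0:3 pp1:1 pp2:2 pp3:1 pp4:1
Op 8: read(P0, v0) -> 109. No state change.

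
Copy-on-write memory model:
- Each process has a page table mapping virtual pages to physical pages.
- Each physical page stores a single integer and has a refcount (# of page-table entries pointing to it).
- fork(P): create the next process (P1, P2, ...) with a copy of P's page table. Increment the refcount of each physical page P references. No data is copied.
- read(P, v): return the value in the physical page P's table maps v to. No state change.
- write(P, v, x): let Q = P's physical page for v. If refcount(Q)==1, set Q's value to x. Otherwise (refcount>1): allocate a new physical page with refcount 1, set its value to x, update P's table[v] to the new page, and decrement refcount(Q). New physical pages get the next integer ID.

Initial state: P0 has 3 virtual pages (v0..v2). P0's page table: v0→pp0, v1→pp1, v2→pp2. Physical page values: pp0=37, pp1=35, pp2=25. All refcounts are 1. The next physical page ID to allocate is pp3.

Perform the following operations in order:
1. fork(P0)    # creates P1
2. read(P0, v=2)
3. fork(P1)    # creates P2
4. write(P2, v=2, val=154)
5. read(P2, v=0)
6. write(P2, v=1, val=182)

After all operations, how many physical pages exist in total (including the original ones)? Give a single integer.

Answer: 5

Derivation:
Op 1: fork(P0) -> P1. 3 ppages; refcounts: pp0:2 pp1:2 pp2:2
Op 2: read(P0, v2) -> 25. No state change.
Op 3: fork(P1) -> P2. 3 ppages; refcounts: pp0:3 pp1:3 pp2:3
Op 4: write(P2, v2, 154). refcount(pp2)=3>1 -> COPY to pp3. 4 ppages; refcounts: pp0:3 pp1:3 pp2:2 pp3:1
Op 5: read(P2, v0) -> 37. No state change.
Op 6: write(P2, v1, 182). refcount(pp1)=3>1 -> COPY to pp4. 5 ppages; refcounts: pp0:3 pp1:2 pp2:2 pp3:1 pp4:1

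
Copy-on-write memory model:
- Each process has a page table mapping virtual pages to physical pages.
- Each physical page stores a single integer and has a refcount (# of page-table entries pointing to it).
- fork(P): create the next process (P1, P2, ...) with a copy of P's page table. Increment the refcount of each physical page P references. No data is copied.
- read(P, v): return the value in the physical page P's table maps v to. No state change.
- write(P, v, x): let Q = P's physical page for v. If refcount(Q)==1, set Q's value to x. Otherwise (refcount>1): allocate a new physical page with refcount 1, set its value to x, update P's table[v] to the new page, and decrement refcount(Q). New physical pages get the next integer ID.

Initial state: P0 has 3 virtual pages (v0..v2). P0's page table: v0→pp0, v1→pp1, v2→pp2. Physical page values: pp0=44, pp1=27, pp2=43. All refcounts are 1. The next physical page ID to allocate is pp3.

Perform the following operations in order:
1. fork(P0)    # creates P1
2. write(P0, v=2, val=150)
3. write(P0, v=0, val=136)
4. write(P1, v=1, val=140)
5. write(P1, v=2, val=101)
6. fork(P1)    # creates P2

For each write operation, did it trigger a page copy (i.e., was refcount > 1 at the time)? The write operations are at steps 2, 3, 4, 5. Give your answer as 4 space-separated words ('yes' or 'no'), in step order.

Op 1: fork(P0) -> P1. 3 ppages; refcounts: pp0:2 pp1:2 pp2:2
Op 2: write(P0, v2, 150). refcount(pp2)=2>1 -> COPY to pp3. 4 ppages; refcounts: pp0:2 pp1:2 pp2:1 pp3:1
Op 3: write(P0, v0, 136). refcount(pp0)=2>1 -> COPY to pp4. 5 ppages; refcounts: pp0:1 pp1:2 pp2:1 pp3:1 pp4:1
Op 4: write(P1, v1, 140). refcount(pp1)=2>1 -> COPY to pp5. 6 ppages; refcounts: pp0:1 pp1:1 pp2:1 pp3:1 pp4:1 pp5:1
Op 5: write(P1, v2, 101). refcount(pp2)=1 -> write in place. 6 ppages; refcounts: pp0:1 pp1:1 pp2:1 pp3:1 pp4:1 pp5:1
Op 6: fork(P1) -> P2. 6 ppages; refcounts: pp0:2 pp1:1 pp2:2 pp3:1 pp4:1 pp5:2

yes yes yes no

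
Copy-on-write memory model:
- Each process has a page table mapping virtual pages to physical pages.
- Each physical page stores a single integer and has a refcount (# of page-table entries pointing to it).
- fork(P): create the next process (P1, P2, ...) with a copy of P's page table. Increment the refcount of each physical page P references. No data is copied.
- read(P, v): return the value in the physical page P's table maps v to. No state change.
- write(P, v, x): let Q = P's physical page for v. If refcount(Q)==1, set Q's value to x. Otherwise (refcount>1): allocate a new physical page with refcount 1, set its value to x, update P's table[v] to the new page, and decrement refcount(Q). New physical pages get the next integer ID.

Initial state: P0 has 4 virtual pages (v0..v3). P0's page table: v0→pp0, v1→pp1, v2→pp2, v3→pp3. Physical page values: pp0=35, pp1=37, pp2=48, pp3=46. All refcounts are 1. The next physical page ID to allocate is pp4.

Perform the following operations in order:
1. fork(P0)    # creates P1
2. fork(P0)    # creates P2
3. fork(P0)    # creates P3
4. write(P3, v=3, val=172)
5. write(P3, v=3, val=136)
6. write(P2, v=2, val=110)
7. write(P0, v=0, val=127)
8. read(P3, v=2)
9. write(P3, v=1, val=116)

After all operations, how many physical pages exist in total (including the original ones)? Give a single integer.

Answer: 8

Derivation:
Op 1: fork(P0) -> P1. 4 ppages; refcounts: pp0:2 pp1:2 pp2:2 pp3:2
Op 2: fork(P0) -> P2. 4 ppages; refcounts: pp0:3 pp1:3 pp2:3 pp3:3
Op 3: fork(P0) -> P3. 4 ppages; refcounts: pp0:4 pp1:4 pp2:4 pp3:4
Op 4: write(P3, v3, 172). refcount(pp3)=4>1 -> COPY to pp4. 5 ppages; refcounts: pp0:4 pp1:4 pp2:4 pp3:3 pp4:1
Op 5: write(P3, v3, 136). refcount(pp4)=1 -> write in place. 5 ppages; refcounts: pp0:4 pp1:4 pp2:4 pp3:3 pp4:1
Op 6: write(P2, v2, 110). refcount(pp2)=4>1 -> COPY to pp5. 6 ppages; refcounts: pp0:4 pp1:4 pp2:3 pp3:3 pp4:1 pp5:1
Op 7: write(P0, v0, 127). refcount(pp0)=4>1 -> COPY to pp6. 7 ppages; refcounts: pp0:3 pp1:4 pp2:3 pp3:3 pp4:1 pp5:1 pp6:1
Op 8: read(P3, v2) -> 48. No state change.
Op 9: write(P3, v1, 116). refcount(pp1)=4>1 -> COPY to pp7. 8 ppages; refcounts: pp0:3 pp1:3 pp2:3 pp3:3 pp4:1 pp5:1 pp6:1 pp7:1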